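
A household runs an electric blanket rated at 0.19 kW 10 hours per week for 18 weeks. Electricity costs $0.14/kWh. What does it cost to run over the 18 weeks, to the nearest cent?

Runtime = 10 h/week × 18 weeks = 180 h
Energy = 0.19 kW × 180 h = 34.2 kWh
Cost = 34.2 kWh × $0.14/kWh = $4.79

$4.79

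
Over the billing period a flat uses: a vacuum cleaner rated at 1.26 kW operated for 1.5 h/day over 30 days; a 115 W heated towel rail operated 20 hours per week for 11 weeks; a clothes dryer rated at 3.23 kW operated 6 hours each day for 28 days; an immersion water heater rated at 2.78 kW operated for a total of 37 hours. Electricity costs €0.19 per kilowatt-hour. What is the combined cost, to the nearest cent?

vacuum cleaner: Runtime = 1.5 h/day × 30 days = 45 h
vacuum cleaner: 1.26 kW × 45 h = 56.7 kWh
heated towel rail: Runtime = 20 h/week × 11 weeks = 220 h
heated towel rail: 0.115 kW × 220 h = 25.3 kWh
clothes dryer: Runtime = 6 h/day × 28 days = 168 h
clothes dryer: 3.23 kW × 168 h = 542.64 kWh
immersion water heater: 2.78 kW × 37 h = 102.86 kWh
Total energy = 727.5 kWh
Cost = 727.5 × €0.19 = €138.23

€138.23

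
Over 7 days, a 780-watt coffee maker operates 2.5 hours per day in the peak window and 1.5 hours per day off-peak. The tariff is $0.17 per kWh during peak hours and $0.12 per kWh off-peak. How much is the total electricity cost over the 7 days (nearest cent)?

$3.30

Peak energy = 0.78 kW × 2.5 h × 7 = 13.65 kWh
Off-peak energy = 0.78 kW × 1.5 h × 7 = 8.19 kWh
Cost = 13.65 × $0.17 + 8.19 × $0.12 = $2.3205 + $0.9828 = $3.30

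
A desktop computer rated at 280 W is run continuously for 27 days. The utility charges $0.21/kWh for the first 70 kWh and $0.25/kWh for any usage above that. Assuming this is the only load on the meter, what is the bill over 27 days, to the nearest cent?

$42.56

Runtime = 24 h × 27 = 648 h
Energy = 0.28 kW × 648 h = 181.44 kWh
Tier 1 (0–70 kWh): 70 × $0.21 = $14.7
Above 70 kWh: 111.44 × $0.25 = $27.86
Bill = $42.56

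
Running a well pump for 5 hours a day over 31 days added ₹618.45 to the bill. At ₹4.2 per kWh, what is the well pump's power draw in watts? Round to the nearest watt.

Energy = ₹618.45 ÷ ₹4.2/kWh = 147.25 kWh
Runtime = 5 h/day × 31 days = 155 h
Power = 147.25 kWh ÷ 155 h = 0.95 kW = 950 W

950 W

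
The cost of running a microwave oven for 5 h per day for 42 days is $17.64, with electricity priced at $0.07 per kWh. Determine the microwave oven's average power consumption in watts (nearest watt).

1200 W

Energy = $17.64 ÷ $0.07/kWh = 252 kWh
Runtime = 5 h/day × 42 days = 210 h
Power = 252 kWh ÷ 210 h = 1.2 kW = 1200 W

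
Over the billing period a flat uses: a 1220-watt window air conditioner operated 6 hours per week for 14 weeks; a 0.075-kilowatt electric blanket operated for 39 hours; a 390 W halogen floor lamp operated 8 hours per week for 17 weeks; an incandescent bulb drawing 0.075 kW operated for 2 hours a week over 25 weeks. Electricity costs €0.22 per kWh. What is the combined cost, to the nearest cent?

window air conditioner: Runtime = 6 h/week × 14 weeks = 84 h
window air conditioner: 1.22 kW × 84 h = 102.48 kWh
electric blanket: 0.075 kW × 39 h = 2.925 kWh
halogen floor lamp: Runtime = 8 h/week × 17 weeks = 136 h
halogen floor lamp: 0.39 kW × 136 h = 53.04 kWh
incandescent bulb: Runtime = 2 h/week × 25 weeks = 50 h
incandescent bulb: 0.075 kW × 50 h = 3.75 kWh
Total energy = 162.195 kWh
Cost = 162.195 × €0.22 = €35.68

€35.68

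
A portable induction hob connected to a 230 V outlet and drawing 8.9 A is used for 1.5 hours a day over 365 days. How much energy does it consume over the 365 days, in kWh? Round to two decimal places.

Power = 8.9 A × 230 V = 2047 W = 2.047 kW
Runtime = 1.5 h/day × 365 days = 547.5 h
Energy = 2.047 kW × 547.5 h = 1120.7325 kWh ≈ 1120.73 kWh

1120.73 kWh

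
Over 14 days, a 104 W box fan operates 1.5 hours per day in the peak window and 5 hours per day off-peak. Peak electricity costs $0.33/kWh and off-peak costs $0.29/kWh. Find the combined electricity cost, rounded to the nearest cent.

$2.83

Peak energy = 0.104 kW × 1.5 h × 14 = 2.184 kWh
Off-peak energy = 0.104 kW × 5 h × 14 = 7.28 kWh
Cost = 2.184 × $0.33 + 7.28 × $0.29 = $0.72072 + $2.1112 = $2.83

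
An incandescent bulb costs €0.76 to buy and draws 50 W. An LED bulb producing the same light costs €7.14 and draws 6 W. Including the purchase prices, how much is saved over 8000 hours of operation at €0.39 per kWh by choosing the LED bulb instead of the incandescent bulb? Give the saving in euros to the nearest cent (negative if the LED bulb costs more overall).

incandescent bulb: €0.76 + (50/1000) kW × 8000 h × €0.39 = €0.76 + €156 = €156.76
LED bulb: €7.14 + (6/1000) kW × 8000 h × €0.39 = €7.14 + €18.72 = €25.86
Saving = €156.76 − €25.86 = €130.9

€130.90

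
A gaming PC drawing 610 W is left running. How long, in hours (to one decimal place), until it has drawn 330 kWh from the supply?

Hours = 330 kWh ÷ 0.61 kW = 541.0 h

541.0 h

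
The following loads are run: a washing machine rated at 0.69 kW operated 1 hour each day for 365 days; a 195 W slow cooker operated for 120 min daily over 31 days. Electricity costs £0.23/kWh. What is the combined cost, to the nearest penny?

washing machine: Runtime = 1 h/day × 365 days = 365 h
washing machine: 0.69 kW × 365 h = 251.85 kWh
slow cooker: Runtime = 120 min × 31 = 3720 min = 62 h
slow cooker: 0.195 kW × 62 h = 12.09 kWh
Total energy = 263.94 kWh
Cost = 263.94 × £0.23 = £60.71

£60.71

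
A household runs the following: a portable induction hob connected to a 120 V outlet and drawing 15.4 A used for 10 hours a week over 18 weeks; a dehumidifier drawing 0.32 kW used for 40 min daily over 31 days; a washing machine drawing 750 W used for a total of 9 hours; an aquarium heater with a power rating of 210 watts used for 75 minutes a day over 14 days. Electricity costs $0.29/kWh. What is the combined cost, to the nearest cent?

$101.41

portable induction hob: Power = 15.4 A × 120 V = 1848 W = 1.848 kW
portable induction hob: Runtime = 10 h/week × 18 weeks = 180 h
portable induction hob: 1.848 kW × 180 h = 332.64 kWh
dehumidifier: Runtime = 40 min × 31 = 1240 min = 20.666666… h
dehumidifier: 0.32 kW × 20.666666… h = 6.613333… kWh
washing machine: 0.75 kW × 9 h = 6.75 kWh
aquarium heater: Runtime = 75 min × 14 = 1050 min = 17.5 h
aquarium heater: 0.21 kW × 17.5 h = 3.675 kWh
Total energy = 349.678333… kWh
Cost = 349.678333… × $0.29 = $101.41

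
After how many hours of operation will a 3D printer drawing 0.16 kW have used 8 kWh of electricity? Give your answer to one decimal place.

50.0 h

Hours = 8 kWh ÷ 0.16 kW = 50.0 h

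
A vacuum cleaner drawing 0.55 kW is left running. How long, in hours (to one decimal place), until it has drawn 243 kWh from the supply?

441.8 h

Hours = 243 kWh ÷ 0.55 kW = 441.8 h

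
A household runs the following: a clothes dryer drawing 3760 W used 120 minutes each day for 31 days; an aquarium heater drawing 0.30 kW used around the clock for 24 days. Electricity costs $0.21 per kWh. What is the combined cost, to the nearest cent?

clothes dryer: Runtime = 120 min × 31 = 3720 min = 62 h
clothes dryer: 3.76 kW × 62 h = 233.12 kWh
aquarium heater: Runtime = 24 h × 24 = 576 h
aquarium heater: 0.3 kW × 576 h = 172.8 kWh
Total energy = 405.92 kWh
Cost = 405.92 × $0.21 = $85.24

$85.24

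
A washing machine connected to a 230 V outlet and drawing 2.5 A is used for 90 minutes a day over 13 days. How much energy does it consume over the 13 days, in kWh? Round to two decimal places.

Power = 2.5 A × 230 V = 575 W = 0.575 kW
Runtime = 90 min × 13 = 1170 min = 19.5 h
Energy = 0.575 kW × 19.5 h = 11.2125 kWh ≈ 11.21 kWh

11.21 kWh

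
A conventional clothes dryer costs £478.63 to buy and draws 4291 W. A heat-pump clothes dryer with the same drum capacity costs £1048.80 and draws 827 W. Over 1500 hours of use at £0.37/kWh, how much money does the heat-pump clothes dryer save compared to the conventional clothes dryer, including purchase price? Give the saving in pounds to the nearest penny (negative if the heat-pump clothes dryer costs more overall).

conventional clothes dryer: £478.63 + (4291/1000) kW × 1500 h × £0.37 = £478.63 + £2381.505 = £2860.135
heat-pump clothes dryer: £1048.80 + (827/1000) kW × 1500 h × £0.37 = £1048.80 + £458.985 = £1507.785
Saving = £2860.135 − £1507.785 = £1352.35

£1352.35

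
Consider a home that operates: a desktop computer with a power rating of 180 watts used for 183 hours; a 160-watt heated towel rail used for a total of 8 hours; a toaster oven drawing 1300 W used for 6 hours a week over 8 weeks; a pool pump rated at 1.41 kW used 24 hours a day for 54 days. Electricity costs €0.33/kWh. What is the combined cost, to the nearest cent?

desktop computer: 0.18 kW × 183 h = 32.94 kWh
heated towel rail: 0.16 kW × 8 h = 1.28 kWh
toaster oven: Runtime = 6 h/week × 8 weeks = 48 h
toaster oven: 1.3 kW × 48 h = 62.4 kWh
pool pump: Runtime = 24 h × 54 = 1296 h
pool pump: 1.41 kW × 1296 h = 1827.36 kWh
Total energy = 1923.98 kWh
Cost = 1923.98 × €0.33 = €634.91

€634.91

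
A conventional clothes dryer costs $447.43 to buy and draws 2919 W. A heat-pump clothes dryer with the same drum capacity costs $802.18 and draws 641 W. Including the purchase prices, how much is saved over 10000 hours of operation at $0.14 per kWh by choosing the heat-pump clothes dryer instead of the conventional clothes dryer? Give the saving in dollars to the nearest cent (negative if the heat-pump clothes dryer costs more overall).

$2834.45

conventional clothes dryer: $447.43 + (2919/1000) kW × 10000 h × $0.14 = $447.43 + $4086.6 = $4534.03
heat-pump clothes dryer: $802.18 + (641/1000) kW × 10000 h × $0.14 = $802.18 + $897.4 = $1699.58
Saving = $4534.03 − $1699.58 = $2834.45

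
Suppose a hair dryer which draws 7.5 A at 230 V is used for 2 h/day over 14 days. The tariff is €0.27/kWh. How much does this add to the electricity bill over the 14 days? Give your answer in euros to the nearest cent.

€13.04

Power = 7.5 A × 230 V = 1725 W = 1.725 kW
Runtime = 2 h/day × 14 days = 28 h
Energy = 1.725 kW × 28 h = 48.3 kWh
Cost = 48.3 kWh × €0.27/kWh = €13.04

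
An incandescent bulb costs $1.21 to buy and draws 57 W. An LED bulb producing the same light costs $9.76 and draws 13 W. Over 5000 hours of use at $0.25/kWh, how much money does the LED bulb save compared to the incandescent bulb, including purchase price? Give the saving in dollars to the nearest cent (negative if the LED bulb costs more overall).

incandescent bulb: $1.21 + (57/1000) kW × 5000 h × $0.25 = $1.21 + $71.25 = $72.46
LED bulb: $9.76 + (13/1000) kW × 5000 h × $0.25 = $9.76 + $16.25 = $26.01
Saving = $72.46 − $26.01 = $46.45

$46.45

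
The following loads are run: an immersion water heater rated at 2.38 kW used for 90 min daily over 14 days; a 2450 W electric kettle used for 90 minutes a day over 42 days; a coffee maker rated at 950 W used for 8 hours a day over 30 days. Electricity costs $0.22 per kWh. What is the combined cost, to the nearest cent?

immersion water heater: Runtime = 90 min × 14 = 1260 min = 21 h
immersion water heater: 2.38 kW × 21 h = 49.98 kWh
electric kettle: Runtime = 90 min × 42 = 3780 min = 63 h
electric kettle: 2.45 kW × 63 h = 154.35 kWh
coffee maker: Runtime = 8 h/day × 30 days = 240 h
coffee maker: 0.95 kW × 240 h = 228 kWh
Total energy = 432.33 kWh
Cost = 432.33 × $0.22 = $95.11

$95.11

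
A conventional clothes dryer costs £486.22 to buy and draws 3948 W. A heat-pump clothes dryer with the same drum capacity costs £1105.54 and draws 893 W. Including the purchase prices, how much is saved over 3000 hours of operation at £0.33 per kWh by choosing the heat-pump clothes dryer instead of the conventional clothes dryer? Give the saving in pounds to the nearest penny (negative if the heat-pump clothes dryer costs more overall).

£2405.13

conventional clothes dryer: £486.22 + (3948/1000) kW × 3000 h × £0.33 = £486.22 + £3908.52 = £4394.74
heat-pump clothes dryer: £1105.54 + (893/1000) kW × 3000 h × £0.33 = £1105.54 + £884.07 = £1989.61
Saving = £4394.74 − £1989.61 = £2405.13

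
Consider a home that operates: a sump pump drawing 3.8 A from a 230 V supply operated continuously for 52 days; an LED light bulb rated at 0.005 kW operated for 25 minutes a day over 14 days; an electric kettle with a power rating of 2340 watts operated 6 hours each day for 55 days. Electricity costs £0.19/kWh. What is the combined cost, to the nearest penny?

£353.97

sump pump: Power = 3.8 A × 230 V = 874 W = 0.874 kW
sump pump: Runtime = 24 h × 52 = 1248 h
sump pump: 0.874 kW × 1248 h = 1090.752 kWh
LED light bulb: Runtime = 25 min × 14 = 350 min = 5.833333… h
LED light bulb: 0.005 kW × 5.833333… h = 0.029166… kWh
electric kettle: Runtime = 6 h/day × 55 days = 330 h
electric kettle: 2.34 kW × 330 h = 772.2 kWh
Total energy = 1862.981166… kWh
Cost = 1862.981166… × £0.19 = £353.97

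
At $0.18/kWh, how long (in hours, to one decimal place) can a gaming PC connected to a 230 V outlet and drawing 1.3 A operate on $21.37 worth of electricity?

397.1 h

Power = 1.3 A × 230 V = 299 W = 0.299 kW
Energy available = $21.37 ÷ $0.18/kWh = 118.7222 kWh
Hours = 118.7222 kWh ÷ 0.299 kW = 397.1 h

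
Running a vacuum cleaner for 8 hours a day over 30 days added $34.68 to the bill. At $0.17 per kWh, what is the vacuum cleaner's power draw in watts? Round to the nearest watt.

Energy = $34.68 ÷ $0.17/kWh = 204 kWh
Runtime = 8 h/day × 30 days = 240 h
Power = 204 kWh ÷ 240 h = 0.85 kW = 850 W

850 W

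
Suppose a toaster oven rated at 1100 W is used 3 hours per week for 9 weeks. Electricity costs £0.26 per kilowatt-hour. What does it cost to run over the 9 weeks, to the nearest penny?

£7.72

Runtime = 3 h/week × 9 weeks = 27 h
Energy = 1.1 kW × 27 h = 29.7 kWh
Cost = 29.7 kWh × £0.26/kWh = £7.72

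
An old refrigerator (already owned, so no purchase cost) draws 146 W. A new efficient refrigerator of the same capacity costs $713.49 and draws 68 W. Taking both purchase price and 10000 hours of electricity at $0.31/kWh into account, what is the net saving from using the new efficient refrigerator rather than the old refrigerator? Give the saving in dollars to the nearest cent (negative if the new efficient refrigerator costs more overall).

-$471.69

old refrigerator: $0.00 + (146/1000) kW × 10000 h × $0.31 = $0.00 + $452.6 = $452.6
new efficient refrigerator: $713.49 + (68/1000) kW × 10000 h × $0.31 = $713.49 + $210.8 = $924.29
Saving = $452.6 − $924.29 = −$471.69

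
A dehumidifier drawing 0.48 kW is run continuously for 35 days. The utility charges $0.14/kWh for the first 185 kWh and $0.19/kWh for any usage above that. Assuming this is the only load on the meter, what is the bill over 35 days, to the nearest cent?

$67.36

Runtime = 24 h × 35 = 840 h
Energy = 0.48 kW × 840 h = 403.2 kWh
Tier 1 (0–185 kWh): 185 × $0.14 = $25.9
Above 185 kWh: 218.2 × $0.19 = $41.458
Bill = $67.36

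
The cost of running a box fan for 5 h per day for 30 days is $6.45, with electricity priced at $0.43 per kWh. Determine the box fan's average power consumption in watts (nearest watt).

Energy = $6.45 ÷ $0.43/kWh = 15 kWh
Runtime = 5 h/day × 30 days = 150 h
Power = 15 kWh ÷ 150 h = 0.1 kW = 100 W

100 W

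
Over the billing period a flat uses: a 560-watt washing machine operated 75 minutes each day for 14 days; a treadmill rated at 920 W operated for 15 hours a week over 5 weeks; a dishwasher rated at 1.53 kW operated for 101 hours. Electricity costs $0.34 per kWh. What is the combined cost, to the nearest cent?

washing machine: Runtime = 75 min × 14 = 1050 min = 17.5 h
washing machine: 0.56 kW × 17.5 h = 9.8 kWh
treadmill: Runtime = 15 h/week × 5 weeks = 75 h
treadmill: 0.92 kW × 75 h = 69 kWh
dishwasher: 1.53 kW × 101 h = 154.53 kWh
Total energy = 233.33 kWh
Cost = 233.33 × $0.34 = $79.33

$79.33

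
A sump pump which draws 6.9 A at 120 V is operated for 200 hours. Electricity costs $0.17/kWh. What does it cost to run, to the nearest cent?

$28.15

Power = 6.9 A × 120 V = 828 W = 0.828 kW
Energy = 0.828 kW × 200 h = 165.6 kWh
Cost = 165.6 kWh × $0.17/kWh = $28.15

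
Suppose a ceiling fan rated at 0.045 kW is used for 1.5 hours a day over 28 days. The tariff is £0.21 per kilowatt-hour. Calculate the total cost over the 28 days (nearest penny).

£0.40

Runtime = 1.5 h/day × 28 days = 42 h
Energy = 0.045 kW × 42 h = 1.89 kWh
Cost = 1.89 kWh × £0.21/kWh = £0.40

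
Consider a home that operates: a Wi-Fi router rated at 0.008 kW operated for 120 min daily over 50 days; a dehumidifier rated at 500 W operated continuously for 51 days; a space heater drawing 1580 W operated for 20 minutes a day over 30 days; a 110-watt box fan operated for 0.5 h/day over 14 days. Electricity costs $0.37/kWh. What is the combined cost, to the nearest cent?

$232.87

Wi-Fi router: Runtime = 120 min × 50 = 6000 min = 100 h
Wi-Fi router: 0.008 kW × 100 h = 0.8 kWh
dehumidifier: Runtime = 24 h × 51 = 1224 h
dehumidifier: 0.5 kW × 1224 h = 612 kWh
space heater: Runtime = 20 min × 30 = 600 min = 10 h
space heater: 1.58 kW × 10 h = 15.8 kWh
box fan: Runtime = 0.5 h/day × 14 days = 7 h
box fan: 0.11 kW × 7 h = 0.77 kWh
Total energy = 629.37 kWh
Cost = 629.37 × $0.37 = $232.87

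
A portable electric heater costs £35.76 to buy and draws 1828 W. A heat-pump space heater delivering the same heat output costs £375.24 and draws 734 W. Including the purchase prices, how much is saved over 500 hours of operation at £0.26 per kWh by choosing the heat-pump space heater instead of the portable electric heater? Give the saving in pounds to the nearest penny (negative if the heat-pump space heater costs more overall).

-£197.26

portable electric heater: £35.76 + (1828/1000) kW × 500 h × £0.26 = £35.76 + £237.64 = £273.4
heat-pump space heater: £375.24 + (734/1000) kW × 500 h × £0.26 = £375.24 + £95.42 = £470.66
Saving = £273.4 − £470.66 = −£197.26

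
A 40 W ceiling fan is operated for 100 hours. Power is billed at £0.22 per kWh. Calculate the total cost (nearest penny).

£0.88

Energy = 0.04 kW × 100 h = 4 kWh
Cost = 4 kWh × £0.22/kWh = £0.88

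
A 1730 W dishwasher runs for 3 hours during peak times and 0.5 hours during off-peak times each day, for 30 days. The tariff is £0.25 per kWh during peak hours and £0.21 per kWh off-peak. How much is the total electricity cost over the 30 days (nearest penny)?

Peak energy = 1.73 kW × 3 h × 30 = 155.7 kWh
Off-peak energy = 1.73 kW × 0.5 h × 30 = 25.95 kWh
Cost = 155.7 × £0.25 + 25.95 × £0.21 = £38.925 + £5.4495 = £44.37

£44.37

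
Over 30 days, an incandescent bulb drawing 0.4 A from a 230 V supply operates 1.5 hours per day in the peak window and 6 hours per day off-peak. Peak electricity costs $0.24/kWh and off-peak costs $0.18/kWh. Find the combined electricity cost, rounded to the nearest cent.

Power = 0.4 A × 230 V = 92 W = 0.092 kW
Peak energy = 0.092 kW × 1.5 h × 30 = 4.14 kWh
Off-peak energy = 0.092 kW × 6 h × 30 = 16.56 kWh
Cost = 4.14 × $0.24 + 16.56 × $0.18 = $0.9936 + $2.9808 = $3.97

$3.97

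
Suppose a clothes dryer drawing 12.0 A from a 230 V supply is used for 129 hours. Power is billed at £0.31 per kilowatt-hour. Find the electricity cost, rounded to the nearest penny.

Power = 12.0 A × 230 V = 2760 W = 2.76 kW
Energy = 2.76 kW × 129 h = 356.04 kWh
Cost = 356.04 kWh × £0.31/kWh = £110.37

£110.37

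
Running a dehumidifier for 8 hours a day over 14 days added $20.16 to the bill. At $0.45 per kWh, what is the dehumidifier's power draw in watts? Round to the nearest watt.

Energy = $20.16 ÷ $0.45/kWh = 44.8 kWh
Runtime = 8 h/day × 14 days = 112 h
Power = 44.8 kWh ÷ 112 h = 0.4 kW = 400 W

400 W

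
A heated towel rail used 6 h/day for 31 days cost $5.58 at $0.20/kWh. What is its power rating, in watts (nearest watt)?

Energy = $5.58 ÷ $0.20/kWh = 27.9 kWh
Runtime = 6 h/day × 31 days = 186 h
Power = 27.9 kWh ÷ 186 h = 0.15 kW = 150 W

150 W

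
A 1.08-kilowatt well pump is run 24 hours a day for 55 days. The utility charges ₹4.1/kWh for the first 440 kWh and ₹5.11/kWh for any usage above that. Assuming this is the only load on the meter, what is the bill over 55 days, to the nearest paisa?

₹6840.42

Runtime = 24 h × 55 = 1320 h
Energy = 1.08 kW × 1320 h = 1425.6 kWh
Tier 1 (0–440 kWh): 440 × ₹4.1 = ₹1804
Above 440 kWh: 985.6 × ₹5.11 = ₹5036.416
Bill = ₹6840.42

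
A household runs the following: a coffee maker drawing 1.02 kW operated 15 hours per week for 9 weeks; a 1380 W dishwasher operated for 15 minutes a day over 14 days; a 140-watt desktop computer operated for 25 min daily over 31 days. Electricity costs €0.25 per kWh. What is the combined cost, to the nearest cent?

€36.08

coffee maker: Runtime = 15 h/week × 9 weeks = 135 h
coffee maker: 1.02 kW × 135 h = 137.7 kWh
dishwasher: Runtime = 15 min × 14 = 210 min = 3.5 h
dishwasher: 1.38 kW × 3.5 h = 4.83 kWh
desktop computer: Runtime = 25 min × 31 = 775 min = 12.916666… h
desktop computer: 0.14 kW × 12.916666… h = 1.808333… kWh
Total energy = 144.338333… kWh
Cost = 144.338333… × €0.25 = €36.08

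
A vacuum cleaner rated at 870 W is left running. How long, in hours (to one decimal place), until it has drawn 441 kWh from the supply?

Hours = 441 kWh ÷ 0.87 kW = 506.9 h

506.9 h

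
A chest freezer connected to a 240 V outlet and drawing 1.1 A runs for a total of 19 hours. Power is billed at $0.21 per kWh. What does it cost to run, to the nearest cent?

Power = 1.1 A × 240 V = 264 W = 0.264 kW
Energy = 0.264 kW × 19 h = 5.016 kWh
Cost = 5.016 kWh × $0.21/kWh = $1.05

$1.05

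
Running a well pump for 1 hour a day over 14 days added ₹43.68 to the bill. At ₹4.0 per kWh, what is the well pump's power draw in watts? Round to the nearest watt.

Energy = ₹43.68 ÷ ₹4.0/kWh = 10.92 kWh
Runtime = 1 h/day × 14 days = 14 h
Power = 10.92 kWh ÷ 14 h = 0.78 kW = 780 W

780 W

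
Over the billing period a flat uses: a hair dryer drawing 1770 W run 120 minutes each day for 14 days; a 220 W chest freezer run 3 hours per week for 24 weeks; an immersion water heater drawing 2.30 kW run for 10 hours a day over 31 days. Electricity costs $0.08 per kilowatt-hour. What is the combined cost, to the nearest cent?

$62.27

hair dryer: Runtime = 120 min × 14 = 1680 min = 28 h
hair dryer: 1.77 kW × 28 h = 49.56 kWh
chest freezer: Runtime = 3 h/week × 24 weeks = 72 h
chest freezer: 0.22 kW × 72 h = 15.84 kWh
immersion water heater: Runtime = 10 h/day × 31 days = 310 h
immersion water heater: 2.3 kW × 310 h = 713 kWh
Total energy = 778.4 kWh
Cost = 778.4 × $0.08 = $62.27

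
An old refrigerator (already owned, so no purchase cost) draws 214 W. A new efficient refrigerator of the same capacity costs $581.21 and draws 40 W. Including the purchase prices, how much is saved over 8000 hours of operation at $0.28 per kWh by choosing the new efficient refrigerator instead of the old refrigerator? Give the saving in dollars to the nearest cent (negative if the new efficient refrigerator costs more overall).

old refrigerator: $0.00 + (214/1000) kW × 8000 h × $0.28 = $0.00 + $479.36 = $479.36
new efficient refrigerator: $581.21 + (40/1000) kW × 8000 h × $0.28 = $581.21 + $89.6 = $670.81
Saving = $479.36 − $670.81 = −$191.45

-$191.45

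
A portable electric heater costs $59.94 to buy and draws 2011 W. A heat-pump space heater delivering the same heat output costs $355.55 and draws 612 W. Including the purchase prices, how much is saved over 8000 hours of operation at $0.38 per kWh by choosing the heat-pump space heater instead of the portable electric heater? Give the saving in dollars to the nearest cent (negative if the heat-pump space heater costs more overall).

portable electric heater: $59.94 + (2011/1000) kW × 8000 h × $0.38 = $59.94 + $6113.44 = $6173.38
heat-pump space heater: $355.55 + (612/1000) kW × 8000 h × $0.38 = $355.55 + $1860.48 = $2216.03
Saving = $6173.38 − $2216.03 = $3957.35

$3957.35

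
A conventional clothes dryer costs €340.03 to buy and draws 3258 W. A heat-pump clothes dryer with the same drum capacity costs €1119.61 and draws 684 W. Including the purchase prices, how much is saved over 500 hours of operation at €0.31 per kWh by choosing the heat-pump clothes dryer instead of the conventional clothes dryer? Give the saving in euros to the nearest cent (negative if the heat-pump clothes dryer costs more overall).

conventional clothes dryer: €340.03 + (3258/1000) kW × 500 h × €0.31 = €340.03 + €504.99 = €845.02
heat-pump clothes dryer: €1119.61 + (684/1000) kW × 500 h × €0.31 = €1119.61 + €106.02 = €1225.63
Saving = €845.02 − €1225.63 = −€380.61

-€380.61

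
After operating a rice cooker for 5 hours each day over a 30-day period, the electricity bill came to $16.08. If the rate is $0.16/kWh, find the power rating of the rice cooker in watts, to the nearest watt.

Energy = $16.08 ÷ $0.16/kWh = 100.5 kWh
Runtime = 5 h/day × 30 days = 150 h
Power = 100.5 kWh ÷ 150 h = 0.67 kW = 670 W

670 W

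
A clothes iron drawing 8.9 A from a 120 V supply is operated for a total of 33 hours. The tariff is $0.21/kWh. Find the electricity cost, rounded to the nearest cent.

$7.40

Power = 8.9 A × 120 V = 1068 W = 1.068 kW
Energy = 1.068 kW × 33 h = 35.244 kWh
Cost = 35.244 kWh × $0.21/kWh = $7.40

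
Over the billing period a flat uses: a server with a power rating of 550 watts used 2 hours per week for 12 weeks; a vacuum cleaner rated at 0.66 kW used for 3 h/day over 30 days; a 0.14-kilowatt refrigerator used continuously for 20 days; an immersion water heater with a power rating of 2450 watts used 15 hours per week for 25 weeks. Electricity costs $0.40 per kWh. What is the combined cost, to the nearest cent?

$423.42

server: Runtime = 2 h/week × 12 weeks = 24 h
server: 0.55 kW × 24 h = 13.2 kWh
vacuum cleaner: Runtime = 3 h/day × 30 days = 90 h
vacuum cleaner: 0.66 kW × 90 h = 59.4 kWh
refrigerator: Runtime = 24 h × 20 = 480 h
refrigerator: 0.14 kW × 480 h = 67.2 kWh
immersion water heater: Runtime = 15 h/week × 25 weeks = 375 h
immersion water heater: 2.45 kW × 375 h = 918.75 kWh
Total energy = 1058.55 kWh
Cost = 1058.55 × $0.40 = $423.42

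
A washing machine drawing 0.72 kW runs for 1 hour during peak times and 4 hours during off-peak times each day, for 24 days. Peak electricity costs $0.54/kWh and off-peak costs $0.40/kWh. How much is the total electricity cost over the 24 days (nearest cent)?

$36.98

Peak energy = 0.72 kW × 1 h × 24 = 17.28 kWh
Off-peak energy = 0.72 kW × 4 h × 24 = 69.12 kWh
Cost = 17.28 × $0.54 + 69.12 × $0.40 = $9.3312 + $27.648 = $36.98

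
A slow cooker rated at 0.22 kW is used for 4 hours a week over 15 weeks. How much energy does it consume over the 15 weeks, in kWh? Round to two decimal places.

Runtime = 4 h/week × 15 weeks = 60 h
Energy = 0.22 kW × 60 h = 13.2 kWh

13.20 kWh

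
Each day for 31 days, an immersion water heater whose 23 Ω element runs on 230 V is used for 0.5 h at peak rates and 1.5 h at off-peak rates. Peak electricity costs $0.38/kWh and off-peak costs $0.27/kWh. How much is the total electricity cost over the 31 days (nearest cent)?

$42.42

Power = V²/R = 230²/23 = 2300 W = 2.3 kW
Peak energy = 2.3 kW × 0.5 h × 31 = 35.65 kWh
Off-peak energy = 2.3 kW × 1.5 h × 31 = 106.95 kWh
Cost = 35.65 × $0.38 + 106.95 × $0.27 = $13.547 + $28.8765 = $42.42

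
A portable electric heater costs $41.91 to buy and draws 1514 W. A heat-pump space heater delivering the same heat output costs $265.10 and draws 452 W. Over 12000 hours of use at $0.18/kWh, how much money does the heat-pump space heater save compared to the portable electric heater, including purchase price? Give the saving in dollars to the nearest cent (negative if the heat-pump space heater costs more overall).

portable electric heater: $41.91 + (1514/1000) kW × 12000 h × $0.18 = $41.91 + $3270.24 = $3312.15
heat-pump space heater: $265.10 + (452/1000) kW × 12000 h × $0.18 = $265.10 + $976.32 = $1241.42
Saving = $3312.15 − $1241.42 = $2070.73

$2070.73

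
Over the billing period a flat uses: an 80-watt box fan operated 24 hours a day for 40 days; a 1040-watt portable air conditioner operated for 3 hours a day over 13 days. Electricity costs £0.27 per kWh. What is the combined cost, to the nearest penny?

£31.69

box fan: Runtime = 24 h × 40 = 960 h
box fan: 0.08 kW × 960 h = 76.8 kWh
portable air conditioner: Runtime = 3 h/day × 13 days = 39 h
portable air conditioner: 1.04 kW × 39 h = 40.56 kWh
Total energy = 117.36 kWh
Cost = 117.36 × £0.27 = £31.69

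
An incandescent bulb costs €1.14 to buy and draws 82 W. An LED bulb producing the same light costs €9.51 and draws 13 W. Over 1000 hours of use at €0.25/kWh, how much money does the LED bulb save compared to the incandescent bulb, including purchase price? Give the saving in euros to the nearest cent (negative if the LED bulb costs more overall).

€8.88

incandescent bulb: €1.14 + (82/1000) kW × 1000 h × €0.25 = €1.14 + €20.5 = €21.64
LED bulb: €9.51 + (13/1000) kW × 1000 h × €0.25 = €9.51 + €3.25 = €12.76
Saving = €21.64 − €12.76 = €8.88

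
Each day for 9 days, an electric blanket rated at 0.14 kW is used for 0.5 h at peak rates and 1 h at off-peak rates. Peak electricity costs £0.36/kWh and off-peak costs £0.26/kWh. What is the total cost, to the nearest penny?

£0.55

Peak energy = 0.14 kW × 0.5 h × 9 = 0.63 kWh
Off-peak energy = 0.14 kW × 1 h × 9 = 1.26 kWh
Cost = 0.63 × £0.36 + 1.26 × £0.26 = £0.2268 + £0.3276 = £0.55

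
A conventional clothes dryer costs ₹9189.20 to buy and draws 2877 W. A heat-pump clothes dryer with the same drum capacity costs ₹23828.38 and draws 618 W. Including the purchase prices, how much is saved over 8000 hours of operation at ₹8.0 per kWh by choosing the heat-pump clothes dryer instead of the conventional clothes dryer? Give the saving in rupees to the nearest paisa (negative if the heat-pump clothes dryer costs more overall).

conventional clothes dryer: ₹9189.20 + (2877/1000) kW × 8000 h × ₹8.0 = ₹9189.20 + ₹184128 = ₹193317.2
heat-pump clothes dryer: ₹23828.38 + (618/1000) kW × 8000 h × ₹8.0 = ₹23828.38 + ₹39552 = ₹63380.38
Saving = ₹193317.2 − ₹63380.38 = ₹129936.82

₹129936.82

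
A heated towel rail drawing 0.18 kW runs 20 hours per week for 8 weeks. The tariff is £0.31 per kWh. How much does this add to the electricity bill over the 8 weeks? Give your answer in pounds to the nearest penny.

Runtime = 20 h/week × 8 weeks = 160 h
Energy = 0.18 kW × 160 h = 28.8 kWh
Cost = 28.8 kWh × £0.31/kWh = £8.93

£8.93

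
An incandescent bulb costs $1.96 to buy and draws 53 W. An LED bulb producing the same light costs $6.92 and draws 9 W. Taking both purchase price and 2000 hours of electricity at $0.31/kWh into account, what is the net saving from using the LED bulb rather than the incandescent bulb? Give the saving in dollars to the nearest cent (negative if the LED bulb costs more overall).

incandescent bulb: $1.96 + (53/1000) kW × 2000 h × $0.31 = $1.96 + $32.86 = $34.82
LED bulb: $6.92 + (9/1000) kW × 2000 h × $0.31 = $6.92 + $5.58 = $12.5
Saving = $34.82 − $12.5 = $22.32

$22.32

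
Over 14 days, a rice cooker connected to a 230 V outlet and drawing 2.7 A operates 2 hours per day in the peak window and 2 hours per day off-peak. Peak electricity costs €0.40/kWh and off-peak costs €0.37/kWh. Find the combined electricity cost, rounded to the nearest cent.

€13.39

Power = 2.7 A × 230 V = 621 W = 0.621 kW
Peak energy = 0.621 kW × 2 h × 14 = 17.388 kWh
Off-peak energy = 0.621 kW × 2 h × 14 = 17.388 kWh
Cost = 17.388 × €0.40 + 17.388 × €0.37 = €6.9552 + €6.43356 = €13.39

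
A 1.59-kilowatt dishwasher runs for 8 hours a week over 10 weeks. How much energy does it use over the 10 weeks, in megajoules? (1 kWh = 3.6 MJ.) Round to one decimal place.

457.9 MJ

Runtime = 8 h/week × 10 weeks = 80 h
Energy = 1.59 kW × 80 h = 127.2 kWh
= 127.2 × 3.6 MJ = 457.9 MJ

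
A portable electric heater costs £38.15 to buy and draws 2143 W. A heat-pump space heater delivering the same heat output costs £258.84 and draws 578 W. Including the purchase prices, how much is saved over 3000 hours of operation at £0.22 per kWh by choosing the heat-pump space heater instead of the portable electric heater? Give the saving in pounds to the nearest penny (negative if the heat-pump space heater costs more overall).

£812.21

portable electric heater: £38.15 + (2143/1000) kW × 3000 h × £0.22 = £38.15 + £1414.38 = £1452.53
heat-pump space heater: £258.84 + (578/1000) kW × 3000 h × £0.22 = £258.84 + £381.48 = £640.32
Saving = £1452.53 − £640.32 = £812.21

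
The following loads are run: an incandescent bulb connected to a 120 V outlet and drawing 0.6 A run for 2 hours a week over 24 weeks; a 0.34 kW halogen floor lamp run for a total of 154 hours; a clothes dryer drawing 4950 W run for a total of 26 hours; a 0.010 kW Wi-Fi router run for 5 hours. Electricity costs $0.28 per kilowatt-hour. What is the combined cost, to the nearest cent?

incandescent bulb: Power = 0.6 A × 120 V = 72 W = 0.072 kW
incandescent bulb: Runtime = 2 h/week × 24 weeks = 48 h
incandescent bulb: 0.072 kW × 48 h = 3.456 kWh
halogen floor lamp: 0.34 kW × 154 h = 52.36 kWh
clothes dryer: 4.95 kW × 26 h = 128.7 kWh
Wi-Fi router: 0.01 kW × 5 h = 0.05 kWh
Total energy = 184.566 kWh
Cost = 184.566 × $0.28 = $51.68

$51.68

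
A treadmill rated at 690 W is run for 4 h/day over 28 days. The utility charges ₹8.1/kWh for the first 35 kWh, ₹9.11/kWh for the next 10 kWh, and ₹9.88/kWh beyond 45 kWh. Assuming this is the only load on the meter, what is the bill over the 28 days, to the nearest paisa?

₹693.53

Runtime = 4 h/day × 28 days = 112 h
Energy = 0.69 kW × 112 h = 77.28 kWh
Tier 1 (0–35 kWh): 35 × ₹8.1 = ₹283.5
Tier 2 (35–45 kWh): 10 × ₹9.11 = ₹91.1
Above 45 kWh: 32.28 × ₹9.88 = ₹318.9264
Bill = ₹693.53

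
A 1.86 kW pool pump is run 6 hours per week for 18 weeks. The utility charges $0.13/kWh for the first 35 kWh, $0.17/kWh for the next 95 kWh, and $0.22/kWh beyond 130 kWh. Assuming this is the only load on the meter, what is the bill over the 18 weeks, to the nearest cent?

Runtime = 6 h/week × 18 weeks = 108 h
Energy = 1.86 kW × 108 h = 200.88 kWh
Tier 1 (0–35 kWh): 35 × $0.13 = $4.55
Tier 2 (35–130 kWh): 95 × $0.17 = $16.15
Above 130 kWh: 70.88 × $0.22 = $15.5936
Bill = $36.29

$36.29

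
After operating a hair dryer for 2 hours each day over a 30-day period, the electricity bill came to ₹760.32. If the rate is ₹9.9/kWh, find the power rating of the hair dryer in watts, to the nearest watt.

1280 W

Energy = ₹760.32 ÷ ₹9.9/kWh = 76.8 kWh
Runtime = 2 h/day × 30 days = 60 h
Power = 76.8 kWh ÷ 60 h = 1.28 kW = 1280 W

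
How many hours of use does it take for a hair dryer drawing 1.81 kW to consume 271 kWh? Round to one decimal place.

Hours = 271 kWh ÷ 1.81 kW = 149.7 h

149.7 h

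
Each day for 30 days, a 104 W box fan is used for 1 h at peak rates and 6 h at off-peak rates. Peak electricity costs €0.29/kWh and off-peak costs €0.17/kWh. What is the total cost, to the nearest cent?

€4.09

Peak energy = 0.104 kW × 1 h × 30 = 3.12 kWh
Off-peak energy = 0.104 kW × 6 h × 30 = 18.72 kWh
Cost = 3.12 × €0.29 + 18.72 × €0.17 = €0.9048 + €3.1824 = €4.09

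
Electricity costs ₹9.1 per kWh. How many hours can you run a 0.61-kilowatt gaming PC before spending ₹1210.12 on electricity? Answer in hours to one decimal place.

218.0 h

Energy available = ₹1210.12 ÷ ₹9.1/kWh = 132.9802 kWh
Hours = 132.9802 kWh ÷ 0.61 kW = 218.0 h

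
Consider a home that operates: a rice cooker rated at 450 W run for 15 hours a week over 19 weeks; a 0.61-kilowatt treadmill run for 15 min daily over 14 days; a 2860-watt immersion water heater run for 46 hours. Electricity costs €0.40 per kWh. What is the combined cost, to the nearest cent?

€104.78

rice cooker: Runtime = 15 h/week × 19 weeks = 285 h
rice cooker: 0.45 kW × 285 h = 128.25 kWh
treadmill: Runtime = 15 min × 14 = 210 min = 3.5 h
treadmill: 0.61 kW × 3.5 h = 2.135 kWh
immersion water heater: 2.86 kW × 46 h = 131.56 kWh
Total energy = 261.945 kWh
Cost = 261.945 × €0.40 = €104.78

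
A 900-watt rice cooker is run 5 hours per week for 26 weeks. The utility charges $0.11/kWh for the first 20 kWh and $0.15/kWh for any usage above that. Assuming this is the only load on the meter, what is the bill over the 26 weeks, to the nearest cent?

$16.75

Runtime = 5 h/week × 26 weeks = 130 h
Energy = 0.9 kW × 130 h = 117 kWh
Tier 1 (0–20 kWh): 20 × $0.11 = $2.2
Above 20 kWh: 97 × $0.15 = $14.55
Bill = $16.75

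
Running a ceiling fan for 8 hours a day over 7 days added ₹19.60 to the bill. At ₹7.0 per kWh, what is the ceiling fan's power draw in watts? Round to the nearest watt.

Energy = ₹19.60 ÷ ₹7.0/kWh = 2.8 kWh
Runtime = 8 h/day × 7 days = 56 h
Power = 2.8 kWh ÷ 56 h = 0.05 kW = 50 W

50 W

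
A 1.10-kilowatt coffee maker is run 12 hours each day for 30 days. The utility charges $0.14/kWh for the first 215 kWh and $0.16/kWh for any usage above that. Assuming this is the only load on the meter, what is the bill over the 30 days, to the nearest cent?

$59.06

Runtime = 12 h/day × 30 days = 360 h
Energy = 1.1 kW × 360 h = 396 kWh
Tier 1 (0–215 kWh): 215 × $0.14 = $30.1
Above 215 kWh: 181 × $0.16 = $28.96
Bill = $59.06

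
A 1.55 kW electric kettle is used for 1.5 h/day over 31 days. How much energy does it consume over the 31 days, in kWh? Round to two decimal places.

72.08 kWh

Runtime = 1.5 h/day × 31 days = 46.5 h
Energy = 1.55 kW × 46.5 h = 72.075 kWh ≈ 72.08 kWh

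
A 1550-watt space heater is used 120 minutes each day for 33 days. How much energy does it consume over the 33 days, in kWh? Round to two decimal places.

102.30 kWh

Runtime = 120 min × 33 = 3960 min = 66 h
Energy = 1.55 kW × 66 h = 102.3 kWh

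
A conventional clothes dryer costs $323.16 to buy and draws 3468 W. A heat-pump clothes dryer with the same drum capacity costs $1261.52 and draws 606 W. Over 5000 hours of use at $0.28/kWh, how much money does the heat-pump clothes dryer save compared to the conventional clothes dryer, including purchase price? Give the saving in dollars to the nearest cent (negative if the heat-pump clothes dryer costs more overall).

conventional clothes dryer: $323.16 + (3468/1000) kW × 5000 h × $0.28 = $323.16 + $4855.2 = $5178.36
heat-pump clothes dryer: $1261.52 + (606/1000) kW × 5000 h × $0.28 = $1261.52 + $848.4 = $2109.92
Saving = $5178.36 − $2109.92 = $3068.44

$3068.44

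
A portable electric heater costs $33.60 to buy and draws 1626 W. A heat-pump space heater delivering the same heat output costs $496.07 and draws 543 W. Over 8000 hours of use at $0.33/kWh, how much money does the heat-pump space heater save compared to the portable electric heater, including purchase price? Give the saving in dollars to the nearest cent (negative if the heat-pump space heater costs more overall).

portable electric heater: $33.60 + (1626/1000) kW × 8000 h × $0.33 = $33.60 + $4292.64 = $4326.24
heat-pump space heater: $496.07 + (543/1000) kW × 8000 h × $0.33 = $496.07 + $1433.52 = $1929.59
Saving = $4326.24 − $1929.59 = $2396.65

$2396.65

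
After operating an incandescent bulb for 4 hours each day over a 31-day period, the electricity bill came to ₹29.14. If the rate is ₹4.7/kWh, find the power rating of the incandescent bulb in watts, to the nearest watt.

Energy = ₹29.14 ÷ ₹4.7/kWh = 6.2 kWh
Runtime = 4 h/day × 31 days = 124 h
Power = 6.2 kWh ÷ 124 h = 0.05 kW = 50 W

50 W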